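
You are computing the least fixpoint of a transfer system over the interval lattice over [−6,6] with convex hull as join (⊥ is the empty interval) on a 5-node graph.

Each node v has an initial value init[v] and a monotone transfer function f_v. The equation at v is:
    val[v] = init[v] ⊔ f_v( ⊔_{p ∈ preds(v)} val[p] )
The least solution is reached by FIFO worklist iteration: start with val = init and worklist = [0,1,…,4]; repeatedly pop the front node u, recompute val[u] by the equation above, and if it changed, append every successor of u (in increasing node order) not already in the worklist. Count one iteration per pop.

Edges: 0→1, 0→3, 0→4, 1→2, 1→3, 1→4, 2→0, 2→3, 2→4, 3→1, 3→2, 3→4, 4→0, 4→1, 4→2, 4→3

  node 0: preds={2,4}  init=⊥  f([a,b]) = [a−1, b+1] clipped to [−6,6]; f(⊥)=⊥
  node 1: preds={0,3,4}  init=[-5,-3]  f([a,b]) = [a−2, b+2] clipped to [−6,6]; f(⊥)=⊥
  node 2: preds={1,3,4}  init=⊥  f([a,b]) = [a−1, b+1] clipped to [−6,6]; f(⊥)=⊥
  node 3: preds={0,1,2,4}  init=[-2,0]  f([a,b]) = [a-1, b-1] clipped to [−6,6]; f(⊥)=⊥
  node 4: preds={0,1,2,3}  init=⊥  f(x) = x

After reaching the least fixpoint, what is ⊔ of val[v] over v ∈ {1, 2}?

Worklist (15 pops):
  #1 pop 0: in=⊥ → ⊥ (no change)
  #2 pop 1: in=[-2,0] → [-5,2] (was [-5,-3]); enqueue []
  #3 pop 2: in=[-5,2] → [-6,3] (was ⊥); enqueue [0]
  #4 pop 3: in=[-6,3] → [-6,2] (was [-2,0]); enqueue [1,2]
  #5 pop 4: in=[-6,3] → [-6,3] (was ⊥); enqueue [3]
  #6 pop 0: in=[-6,3] → [-6,4] (was ⊥); enqueue [4]
  #7 pop 1: in=[-6,4] → [-6,6] (was [-5,2]); enqueue []
  #8 pop 2: in=[-6,6] → [-6,6] (was [-6,3]); enqueue [0]
  #9 pop 3: in=[-6,6] → [-6,5] (was [-6,2]); enqueue [1,2]
  #10 pop 4: in=[-6,6] → [-6,6] (was [-6,3]); enqueue [3]
  #11 pop 0: in=[-6,6] → [-6,6] (was [-6,4]); enqueue [4]
  #12 pop 1: in=[-6,6] → [-6,6] (no change)
  #13 pop 2: in=[-6,6] → [-6,6] (no change)
  #14 pop 3: in=[-6,6] → [-6,5] (no change)
  #15 pop 4: in=[-6,6] → [-6,6] (no change)

Fixpoint:
  val[0] = [-6,6]
  val[1] = [-6,6]
  val[2] = [-6,6]
  val[3] = [-6,5]
  val[4] = [-6,6]

[-6,6]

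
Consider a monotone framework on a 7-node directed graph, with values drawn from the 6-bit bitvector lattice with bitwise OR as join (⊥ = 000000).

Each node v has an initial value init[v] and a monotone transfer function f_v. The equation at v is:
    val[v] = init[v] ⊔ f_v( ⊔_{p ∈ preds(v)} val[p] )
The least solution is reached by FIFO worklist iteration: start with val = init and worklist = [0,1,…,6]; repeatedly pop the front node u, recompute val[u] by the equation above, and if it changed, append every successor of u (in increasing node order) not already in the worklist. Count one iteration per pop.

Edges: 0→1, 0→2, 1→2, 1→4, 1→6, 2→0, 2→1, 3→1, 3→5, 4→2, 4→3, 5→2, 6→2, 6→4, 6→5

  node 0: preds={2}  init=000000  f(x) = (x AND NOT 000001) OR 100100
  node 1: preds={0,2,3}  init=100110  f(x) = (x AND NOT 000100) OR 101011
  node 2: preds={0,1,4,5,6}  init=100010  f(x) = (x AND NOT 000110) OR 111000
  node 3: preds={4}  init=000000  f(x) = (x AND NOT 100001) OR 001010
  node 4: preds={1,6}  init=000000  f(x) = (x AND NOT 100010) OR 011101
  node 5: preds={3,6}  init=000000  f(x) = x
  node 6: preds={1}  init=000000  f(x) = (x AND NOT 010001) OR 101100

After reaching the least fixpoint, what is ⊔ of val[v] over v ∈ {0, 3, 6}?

Iteration log — 16 steps:
  step 1. node 0  ⊔preds=100010  new=100110  old=000000  +wl: 
  step 2. node 1  ⊔preds=100110  new=101111  old=100110  +wl: 
  step 3. node 2  ⊔preds=101111  new=111011  old=100010  +wl: 0,1
  step 4. node 3  ⊔preds=000000  new=001010  old=000000  +wl: 
  step 5. node 4  ⊔preds=101111  new=011101  old=000000  +wl: 2,3
  step 6. node 5  ⊔preds=001010  new=001010  old=000000  +wl: 
  step 7. node 6  ⊔preds=101111  new=101110  old=000000  +wl: 4,5
  step 8. node 0  ⊔preds=111011  new=111110  old=100110  +wl: 
  step 9. node 1  ⊔preds=111111  new=111111  old=101111  +wl: 6
  step 10. node 2  ⊔preds=111111  new=111011  stable
  step 11. node 3  ⊔preds=011101  new=011110  old=001010  +wl: 1
  step 12. node 4  ⊔preds=111111  new=011101  stable
  step 13. node 5  ⊔preds=111110  new=111110  old=001010  +wl: 2
  step 14. node 6  ⊔preds=111111  new=101110  stable
  step 15. node 1  ⊔preds=111111  new=111111  stable
  step 16. node 2  ⊔preds=111111  new=111011  stable

Least fixpoint reached:
  node 0: 111110
  node 1: 111111
  node 2: 111011
  node 3: 011110
  node 4: 011101
  node 5: 111110
  node 6: 101110

111110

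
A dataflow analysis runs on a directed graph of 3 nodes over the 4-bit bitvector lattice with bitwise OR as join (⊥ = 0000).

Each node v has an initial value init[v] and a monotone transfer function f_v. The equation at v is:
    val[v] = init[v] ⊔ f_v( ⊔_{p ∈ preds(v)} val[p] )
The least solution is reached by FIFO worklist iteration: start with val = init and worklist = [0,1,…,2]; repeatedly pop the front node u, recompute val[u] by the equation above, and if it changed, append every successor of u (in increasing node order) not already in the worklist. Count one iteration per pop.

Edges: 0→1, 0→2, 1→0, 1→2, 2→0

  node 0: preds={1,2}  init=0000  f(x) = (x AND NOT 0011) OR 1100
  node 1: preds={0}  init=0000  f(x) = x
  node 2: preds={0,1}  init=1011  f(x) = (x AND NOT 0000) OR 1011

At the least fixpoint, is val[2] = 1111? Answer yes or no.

Worklist (4 pops):
  #1 pop 0: in=1011 → 1100 (was 0000); enqueue []
  #2 pop 1: in=1100 → 1100 (was 0000); enqueue [0]
  #3 pop 2: in=1100 → 1111 (was 1011); enqueue []
  #4 pop 0: in=1111 → 1100 (no change)

Fixpoint:
  val[0] = 1100
  val[1] = 1100
  val[2] = 1111

yes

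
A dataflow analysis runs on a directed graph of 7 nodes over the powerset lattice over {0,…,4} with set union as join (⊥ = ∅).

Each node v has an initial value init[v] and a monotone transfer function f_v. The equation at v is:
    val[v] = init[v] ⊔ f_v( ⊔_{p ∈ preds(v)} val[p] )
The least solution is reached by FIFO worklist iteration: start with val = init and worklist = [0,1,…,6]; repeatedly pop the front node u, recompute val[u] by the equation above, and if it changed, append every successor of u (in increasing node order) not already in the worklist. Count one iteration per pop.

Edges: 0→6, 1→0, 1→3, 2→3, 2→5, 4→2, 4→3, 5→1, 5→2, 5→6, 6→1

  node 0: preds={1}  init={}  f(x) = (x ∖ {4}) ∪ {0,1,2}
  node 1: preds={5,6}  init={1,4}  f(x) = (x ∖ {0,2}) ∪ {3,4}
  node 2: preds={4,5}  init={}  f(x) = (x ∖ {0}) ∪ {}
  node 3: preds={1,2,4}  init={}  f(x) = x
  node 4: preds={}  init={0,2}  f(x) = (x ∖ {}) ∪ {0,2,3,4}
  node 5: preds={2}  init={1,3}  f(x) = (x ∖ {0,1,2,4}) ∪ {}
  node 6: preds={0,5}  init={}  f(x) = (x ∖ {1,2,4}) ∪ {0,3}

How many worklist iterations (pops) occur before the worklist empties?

13

Iteration log — 13 steps:
  step 1. node 0  ⊔preds={1,4}  new={0,1,2}  old={}  +wl: 
  step 2. node 1  ⊔preds={1,3}  new={1,3,4}  old={1,4}  +wl: 0
  step 3. node 2  ⊔preds={0,1,2,3}  new={1,2,3}  old={}  +wl: 
  step 4. node 3  ⊔preds={0,1,2,3,4}  new={0,1,2,3,4}  old={}  +wl: 
  step 5. node 4  ⊔preds={}  new={0,2,3,4}  old={0,2}  +wl: 2,3
  step 6. node 5  ⊔preds={1,2,3}  new={1,3}  stable
  step 7. node 6  ⊔preds={0,1,2,3}  new={0,3}  old={}  +wl: 1
  step 8. node 0  ⊔preds={1,3,4}  new={0,1,2,3}  old={0,1,2}  +wl: 6
  step 9. node 2  ⊔preds={0,1,2,3,4}  new={1,2,3,4}  old={1,2,3}  +wl: 5
  step 10. node 3  ⊔preds={0,1,2,3,4}  new={0,1,2,3,4}  stable
  step 11. node 1  ⊔preds={0,1,3}  new={1,3,4}  stable
  step 12. node 6  ⊔preds={0,1,2,3}  new={0,3}  stable
  step 13. node 5  ⊔preds={1,2,3,4}  new={1,3}  stable

Least fixpoint reached:
  node 0: {0,1,2,3}
  node 1: {1,3,4}
  node 2: {1,2,3,4}
  node 3: {0,1,2,3,4}
  node 4: {0,2,3,4}
  node 5: {1,3}
  node 6: {0,3}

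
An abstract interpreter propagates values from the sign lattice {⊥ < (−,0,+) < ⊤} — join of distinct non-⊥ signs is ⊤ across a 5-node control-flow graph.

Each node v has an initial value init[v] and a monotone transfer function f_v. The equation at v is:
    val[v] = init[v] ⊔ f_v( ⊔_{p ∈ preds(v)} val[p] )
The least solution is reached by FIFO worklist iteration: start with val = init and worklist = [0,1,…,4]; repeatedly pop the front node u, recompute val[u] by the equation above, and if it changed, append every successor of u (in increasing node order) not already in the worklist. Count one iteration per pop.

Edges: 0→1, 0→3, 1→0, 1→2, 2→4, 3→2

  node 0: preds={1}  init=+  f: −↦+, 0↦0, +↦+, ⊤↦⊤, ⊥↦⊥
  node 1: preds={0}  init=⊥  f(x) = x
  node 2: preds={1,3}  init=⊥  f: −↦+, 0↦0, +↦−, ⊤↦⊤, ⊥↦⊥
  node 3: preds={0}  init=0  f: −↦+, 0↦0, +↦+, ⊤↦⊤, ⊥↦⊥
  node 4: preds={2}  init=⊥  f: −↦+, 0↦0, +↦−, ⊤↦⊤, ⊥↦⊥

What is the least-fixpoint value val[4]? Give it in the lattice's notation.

⊤

Worklist (7 pops):
  #1 pop 0: in=⊥ → + (no change)
  #2 pop 1: in=+ → + (was ⊥); enqueue [0]
  #3 pop 2: in=⊤ → ⊤ (was ⊥); enqueue []
  #4 pop 3: in=+ → ⊤ (was 0); enqueue [2]
  #5 pop 4: in=⊤ → ⊤ (was ⊥); enqueue []
  #6 pop 0: in=+ → + (no change)
  #7 pop 2: in=⊤ → ⊤ (no change)

Fixpoint:
  val[0] = +
  val[1] = +
  val[2] = ⊤
  val[3] = ⊤
  val[4] = ⊤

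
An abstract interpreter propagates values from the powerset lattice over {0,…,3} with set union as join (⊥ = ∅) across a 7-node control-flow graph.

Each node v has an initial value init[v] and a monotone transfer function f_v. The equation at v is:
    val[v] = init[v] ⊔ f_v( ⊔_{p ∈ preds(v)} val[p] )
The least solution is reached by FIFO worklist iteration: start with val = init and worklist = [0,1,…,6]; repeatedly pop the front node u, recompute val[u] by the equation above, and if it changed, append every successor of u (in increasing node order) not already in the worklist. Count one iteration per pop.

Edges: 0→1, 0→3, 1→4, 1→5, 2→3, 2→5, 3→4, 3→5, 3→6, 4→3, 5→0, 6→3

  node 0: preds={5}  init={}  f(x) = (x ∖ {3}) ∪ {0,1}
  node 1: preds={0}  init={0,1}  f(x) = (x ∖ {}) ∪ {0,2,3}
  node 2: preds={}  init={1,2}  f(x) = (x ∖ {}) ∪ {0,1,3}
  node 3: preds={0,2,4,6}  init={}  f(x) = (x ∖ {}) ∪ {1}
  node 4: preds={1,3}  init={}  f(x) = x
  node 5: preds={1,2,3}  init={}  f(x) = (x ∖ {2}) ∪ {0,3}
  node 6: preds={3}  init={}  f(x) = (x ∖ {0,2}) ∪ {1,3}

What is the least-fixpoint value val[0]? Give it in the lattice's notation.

Worklist (9 pops):
  #1 pop 0: in={} → {0,1} (was {}); enqueue []
  #2 pop 1: in={0,1} → {0,1,2,3} (was {0,1}); enqueue []
  #3 pop 2: in={} → {0,1,2,3} (was {1,2}); enqueue []
  #4 pop 3: in={0,1,2,3} → {0,1,2,3} (was {}); enqueue []
  #5 pop 4: in={0,1,2,3} → {0,1,2,3} (was {}); enqueue [3]
  #6 pop 5: in={0,1,2,3} → {0,1,3} (was {}); enqueue [0]
  #7 pop 6: in={0,1,2,3} → {1,3} (was {}); enqueue []
  #8 pop 3: in={0,1,2,3} → {0,1,2,3} (no change)
  #9 pop 0: in={0,1,3} → {0,1} (no change)

Fixpoint:
  val[0] = {0,1}
  val[1] = {0,1,2,3}
  val[2] = {0,1,2,3}
  val[3] = {0,1,2,3}
  val[4] = {0,1,2,3}
  val[5] = {0,1,3}
  val[6] = {1,3}

{0,1}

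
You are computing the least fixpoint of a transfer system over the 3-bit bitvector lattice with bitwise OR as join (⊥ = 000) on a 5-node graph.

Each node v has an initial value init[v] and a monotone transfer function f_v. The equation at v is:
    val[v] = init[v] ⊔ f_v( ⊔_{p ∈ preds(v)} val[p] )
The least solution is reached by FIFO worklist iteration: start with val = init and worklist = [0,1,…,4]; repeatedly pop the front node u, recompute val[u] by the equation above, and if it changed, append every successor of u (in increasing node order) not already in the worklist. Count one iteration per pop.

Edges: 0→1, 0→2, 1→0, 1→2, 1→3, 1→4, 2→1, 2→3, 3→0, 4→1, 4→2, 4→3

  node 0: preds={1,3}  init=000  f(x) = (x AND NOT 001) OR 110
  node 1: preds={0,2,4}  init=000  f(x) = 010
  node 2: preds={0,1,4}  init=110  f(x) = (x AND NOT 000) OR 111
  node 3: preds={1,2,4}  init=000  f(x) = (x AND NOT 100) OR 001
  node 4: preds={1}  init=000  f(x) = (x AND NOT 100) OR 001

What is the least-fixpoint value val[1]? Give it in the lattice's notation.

010

Worklist (9 pops):
  #1 pop 0: in=000 → 110 (was 000); enqueue []
  #2 pop 1: in=110 → 010 (was 000); enqueue [0]
  #3 pop 2: in=110 → 111 (was 110); enqueue [1]
  #4 pop 3: in=111 → 011 (was 000); enqueue []
  #5 pop 4: in=010 → 011 (was 000); enqueue [2,3]
  #6 pop 0: in=011 → 110 (no change)
  #7 pop 1: in=111 → 010 (no change)
  #8 pop 2: in=111 → 111 (no change)
  #9 pop 3: in=111 → 011 (no change)

Fixpoint:
  val[0] = 110
  val[1] = 010
  val[2] = 111
  val[3] = 011
  val[4] = 011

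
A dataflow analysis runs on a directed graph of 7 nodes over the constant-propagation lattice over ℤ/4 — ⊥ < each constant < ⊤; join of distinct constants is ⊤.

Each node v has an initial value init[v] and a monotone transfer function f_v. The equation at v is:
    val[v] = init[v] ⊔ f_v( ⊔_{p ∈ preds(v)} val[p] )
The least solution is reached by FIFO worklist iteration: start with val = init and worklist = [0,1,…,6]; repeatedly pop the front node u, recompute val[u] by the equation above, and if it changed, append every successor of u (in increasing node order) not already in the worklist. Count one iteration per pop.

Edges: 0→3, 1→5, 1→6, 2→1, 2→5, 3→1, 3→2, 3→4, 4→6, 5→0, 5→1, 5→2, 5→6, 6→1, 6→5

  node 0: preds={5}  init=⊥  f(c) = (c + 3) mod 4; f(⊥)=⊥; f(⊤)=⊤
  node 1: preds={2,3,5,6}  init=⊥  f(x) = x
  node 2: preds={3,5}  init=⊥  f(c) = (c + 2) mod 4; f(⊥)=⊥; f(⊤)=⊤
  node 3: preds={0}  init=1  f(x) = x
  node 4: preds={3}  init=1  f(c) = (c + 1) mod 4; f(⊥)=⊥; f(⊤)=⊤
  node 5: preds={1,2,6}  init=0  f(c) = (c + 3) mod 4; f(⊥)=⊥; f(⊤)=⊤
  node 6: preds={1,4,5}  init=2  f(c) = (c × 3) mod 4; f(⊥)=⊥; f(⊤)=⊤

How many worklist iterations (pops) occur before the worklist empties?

12

Iteration log — 12 steps:
  step 1. node 0  ⊔preds=0  new=3  old=⊥  +wl: 
  step 2. node 1  ⊔preds=⊤  new=⊤  old=⊥  +wl: 
  step 3. node 2  ⊔preds=⊤  new=⊤  old=⊥  +wl: 1
  step 4. node 3  ⊔preds=3  new=⊤  old=1  +wl: 2
  step 5. node 4  ⊔preds=⊤  new=⊤  old=1  +wl: 
  step 6. node 5  ⊔preds=⊤  new=⊤  old=0  +wl: 0
  step 7. node 6  ⊔preds=⊤  new=⊤  old=2  +wl: 5
  step 8. node 1  ⊔preds=⊤  new=⊤  stable
  step 9. node 2  ⊔preds=⊤  new=⊤  stable
  step 10. node 0  ⊔preds=⊤  new=⊤  old=3  +wl: 3
  step 11. node 5  ⊔preds=⊤  new=⊤  stable
  step 12. node 3  ⊔preds=⊤  new=⊤  stable

Least fixpoint reached:
  node 0: ⊤
  node 1: ⊤
  node 2: ⊤
  node 3: ⊤
  node 4: ⊤
  node 5: ⊤
  node 6: ⊤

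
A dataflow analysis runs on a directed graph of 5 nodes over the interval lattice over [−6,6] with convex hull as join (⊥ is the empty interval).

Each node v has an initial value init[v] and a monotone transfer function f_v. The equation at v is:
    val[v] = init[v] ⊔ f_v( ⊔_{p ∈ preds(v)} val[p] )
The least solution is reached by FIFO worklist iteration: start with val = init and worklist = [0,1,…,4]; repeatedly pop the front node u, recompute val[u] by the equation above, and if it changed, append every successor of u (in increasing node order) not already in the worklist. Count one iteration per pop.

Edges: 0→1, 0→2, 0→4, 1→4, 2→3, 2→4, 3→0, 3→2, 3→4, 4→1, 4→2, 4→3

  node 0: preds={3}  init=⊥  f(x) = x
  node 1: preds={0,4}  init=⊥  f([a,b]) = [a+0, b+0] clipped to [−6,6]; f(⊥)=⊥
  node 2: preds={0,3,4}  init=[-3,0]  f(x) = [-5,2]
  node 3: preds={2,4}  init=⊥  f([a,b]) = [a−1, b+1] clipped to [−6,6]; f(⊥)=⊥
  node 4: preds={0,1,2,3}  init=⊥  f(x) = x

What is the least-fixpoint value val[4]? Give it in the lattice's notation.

[-6,6]

Trace (25 dequeues):
  [1] u=0 | in ⊥ | out ⊥ | ==
  [2] u=1 | in ⊥ | out ⊥ | ==
  [3] u=2 | in ⊥ | out [-5,2] | prev [-3,0] | push {}
  [4] u=3 | in [-5,2] | out [-6,3] | prev ⊥ | push {0,2}
  [5] u=4 | in [-6,3] | out [-6,3] | prev ⊥ | push {1,3}
  [6] u=0 | in [-6,3] | out [-6,3] | prev ⊥ | push {4}
  [7] u=2 | in [-6,3] | out [-5,2] | ==
  [8] u=1 | in [-6,3] | out [-6,3] | prev ⊥ | push {}
  [9] u=3 | in [-6,3] | out [-6,4] | prev [-6,3] | push {0,2}
  [10] u=4 | in [-6,4] | out [-6,4] | prev [-6,3] | push {1,3}
  [11] u=0 | in [-6,4] | out [-6,4] | prev [-6,3] | push {4}
  [12] u=2 | in [-6,4] | out [-5,2] | ==
  [13] u=1 | in [-6,4] | out [-6,4] | prev [-6,3] | push {}
  [14] u=3 | in [-6,4] | out [-6,5] | prev [-6,4] | push {0,2}
  [15] u=4 | in [-6,5] | out [-6,5] | prev [-6,4] | push {1,3}
  [16] u=0 | in [-6,5] | out [-6,5] | prev [-6,4] | push {4}
  [17] u=2 | in [-6,5] | out [-5,2] | ==
  [18] u=1 | in [-6,5] | out [-6,5] | prev [-6,4] | push {}
  [19] u=3 | in [-6,5] | out [-6,6] | prev [-6,5] | push {0,2}
  [20] u=4 | in [-6,6] | out [-6,6] | prev [-6,5] | push {1,3}
  [21] u=0 | in [-6,6] | out [-6,6] | prev [-6,5] | push {4}
  [22] u=2 | in [-6,6] | out [-5,2] | ==
  [23] u=1 | in [-6,6] | out [-6,6] | prev [-6,5] | push {}
  [24] u=3 | in [-6,6] | out [-6,6] | ==
  [25] u=4 | in [-6,6] | out [-6,6] | ==

Converged values:
  [0] [-6,6]
  [1] [-6,6]
  [2] [-5,2]
  [3] [-6,6]
  [4] [-6,6]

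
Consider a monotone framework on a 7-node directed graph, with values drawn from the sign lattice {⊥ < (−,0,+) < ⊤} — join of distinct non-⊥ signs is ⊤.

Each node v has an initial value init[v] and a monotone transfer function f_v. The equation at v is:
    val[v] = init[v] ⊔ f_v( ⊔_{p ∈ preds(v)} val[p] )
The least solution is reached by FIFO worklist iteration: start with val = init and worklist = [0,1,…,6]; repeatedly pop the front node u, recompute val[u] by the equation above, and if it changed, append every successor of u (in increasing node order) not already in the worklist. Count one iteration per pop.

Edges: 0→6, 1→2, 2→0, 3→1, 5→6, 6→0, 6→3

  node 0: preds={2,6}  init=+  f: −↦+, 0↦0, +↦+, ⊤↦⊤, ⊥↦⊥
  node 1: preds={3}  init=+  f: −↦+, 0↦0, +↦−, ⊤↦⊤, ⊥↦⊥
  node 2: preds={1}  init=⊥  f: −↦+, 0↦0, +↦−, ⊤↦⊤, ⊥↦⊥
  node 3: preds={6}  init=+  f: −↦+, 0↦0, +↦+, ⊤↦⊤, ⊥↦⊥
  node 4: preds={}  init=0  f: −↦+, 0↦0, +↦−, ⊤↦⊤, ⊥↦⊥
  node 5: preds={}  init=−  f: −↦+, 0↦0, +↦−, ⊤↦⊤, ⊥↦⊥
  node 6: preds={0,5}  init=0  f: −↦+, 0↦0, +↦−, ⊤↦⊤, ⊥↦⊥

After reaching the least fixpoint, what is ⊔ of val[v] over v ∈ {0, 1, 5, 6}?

Trace (10 dequeues):
  [1] u=0 | in 0 | out ⊤ | prev + | push {}
  [2] u=1 | in + | out ⊤ | prev + | push {}
  [3] u=2 | in ⊤ | out ⊤ | prev ⊥ | push {0}
  [4] u=3 | in 0 | out ⊤ | prev + | push {1}
  [5] u=4 | in ⊥ | out 0 | ==
  [6] u=5 | in ⊥ | out − | ==
  [7] u=6 | in ⊤ | out ⊤ | prev 0 | push {3}
  [8] u=0 | in ⊤ | out ⊤ | ==
  [9] u=1 | in ⊤ | out ⊤ | ==
  [10] u=3 | in ⊤ | out ⊤ | ==

Converged values:
  [0] ⊤
  [1] ⊤
  [2] ⊤
  [3] ⊤
  [4] 0
  [5] −
  [6] ⊤

⊤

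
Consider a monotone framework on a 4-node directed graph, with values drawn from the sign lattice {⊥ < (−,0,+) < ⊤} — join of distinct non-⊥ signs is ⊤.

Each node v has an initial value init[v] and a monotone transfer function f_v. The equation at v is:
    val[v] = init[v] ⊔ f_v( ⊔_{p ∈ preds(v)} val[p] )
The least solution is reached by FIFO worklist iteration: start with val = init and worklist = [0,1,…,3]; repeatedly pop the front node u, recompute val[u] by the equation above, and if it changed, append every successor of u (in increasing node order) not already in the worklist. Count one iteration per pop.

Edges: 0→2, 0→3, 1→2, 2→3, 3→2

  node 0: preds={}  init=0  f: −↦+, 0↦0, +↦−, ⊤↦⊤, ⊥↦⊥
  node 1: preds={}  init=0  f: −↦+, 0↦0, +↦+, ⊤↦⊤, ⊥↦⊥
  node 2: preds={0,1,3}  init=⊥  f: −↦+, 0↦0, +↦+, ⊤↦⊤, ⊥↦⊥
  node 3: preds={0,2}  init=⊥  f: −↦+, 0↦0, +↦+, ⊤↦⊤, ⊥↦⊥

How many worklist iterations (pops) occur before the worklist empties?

5

Trace (5 dequeues):
  [1] u=0 | in ⊥ | out 0 | ==
  [2] u=1 | in ⊥ | out 0 | ==
  [3] u=2 | in 0 | out 0 | prev ⊥ | push {}
  [4] u=3 | in 0 | out 0 | prev ⊥ | push {2}
  [5] u=2 | in 0 | out 0 | ==

Converged values:
  [0] 0
  [1] 0
  [2] 0
  [3] 0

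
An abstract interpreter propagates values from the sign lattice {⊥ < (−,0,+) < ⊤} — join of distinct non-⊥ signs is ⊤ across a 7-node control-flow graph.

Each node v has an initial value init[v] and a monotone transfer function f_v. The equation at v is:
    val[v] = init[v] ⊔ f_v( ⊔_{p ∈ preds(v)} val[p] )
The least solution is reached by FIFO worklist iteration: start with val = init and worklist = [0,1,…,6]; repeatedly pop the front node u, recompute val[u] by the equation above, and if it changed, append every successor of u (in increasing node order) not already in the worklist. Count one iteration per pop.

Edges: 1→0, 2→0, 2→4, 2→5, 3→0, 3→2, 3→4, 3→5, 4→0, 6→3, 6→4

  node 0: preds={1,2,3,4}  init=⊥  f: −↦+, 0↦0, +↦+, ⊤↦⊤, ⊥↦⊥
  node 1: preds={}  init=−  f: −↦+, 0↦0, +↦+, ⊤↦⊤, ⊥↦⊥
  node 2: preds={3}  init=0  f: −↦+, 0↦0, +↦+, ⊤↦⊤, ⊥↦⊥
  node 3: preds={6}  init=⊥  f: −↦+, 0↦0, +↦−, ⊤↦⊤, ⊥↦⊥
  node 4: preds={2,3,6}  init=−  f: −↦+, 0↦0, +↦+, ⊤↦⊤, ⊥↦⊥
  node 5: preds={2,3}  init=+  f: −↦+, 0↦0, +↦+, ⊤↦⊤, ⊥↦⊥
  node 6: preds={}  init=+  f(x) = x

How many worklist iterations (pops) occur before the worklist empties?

12

Iteration log — 12 steps:
  step 1. node 0  ⊔preds=⊤  new=⊤  old=⊥  +wl: 
  step 2. node 1  ⊔preds=⊥  new=−  stable
  step 3. node 2  ⊔preds=⊥  new=0  stable
  step 4. node 3  ⊔preds=+  new=−  old=⊥  +wl: 0,2
  step 5. node 4  ⊔preds=⊤  new=⊤  old=−  +wl: 
  step 6. node 5  ⊔preds=⊤  new=⊤  old=+  +wl: 
  step 7. node 6  ⊔preds=⊥  new=+  stable
  step 8. node 0  ⊔preds=⊤  new=⊤  stable
  step 9. node 2  ⊔preds=−  new=⊤  old=0  +wl: 0,4,5
  step 10. node 0  ⊔preds=⊤  new=⊤  stable
  step 11. node 4  ⊔preds=⊤  new=⊤  stable
  step 12. node 5  ⊔preds=⊤  new=⊤  stable

Least fixpoint reached:
  node 0: ⊤
  node 1: −
  node 2: ⊤
  node 3: −
  node 4: ⊤
  node 5: ⊤
  node 6: +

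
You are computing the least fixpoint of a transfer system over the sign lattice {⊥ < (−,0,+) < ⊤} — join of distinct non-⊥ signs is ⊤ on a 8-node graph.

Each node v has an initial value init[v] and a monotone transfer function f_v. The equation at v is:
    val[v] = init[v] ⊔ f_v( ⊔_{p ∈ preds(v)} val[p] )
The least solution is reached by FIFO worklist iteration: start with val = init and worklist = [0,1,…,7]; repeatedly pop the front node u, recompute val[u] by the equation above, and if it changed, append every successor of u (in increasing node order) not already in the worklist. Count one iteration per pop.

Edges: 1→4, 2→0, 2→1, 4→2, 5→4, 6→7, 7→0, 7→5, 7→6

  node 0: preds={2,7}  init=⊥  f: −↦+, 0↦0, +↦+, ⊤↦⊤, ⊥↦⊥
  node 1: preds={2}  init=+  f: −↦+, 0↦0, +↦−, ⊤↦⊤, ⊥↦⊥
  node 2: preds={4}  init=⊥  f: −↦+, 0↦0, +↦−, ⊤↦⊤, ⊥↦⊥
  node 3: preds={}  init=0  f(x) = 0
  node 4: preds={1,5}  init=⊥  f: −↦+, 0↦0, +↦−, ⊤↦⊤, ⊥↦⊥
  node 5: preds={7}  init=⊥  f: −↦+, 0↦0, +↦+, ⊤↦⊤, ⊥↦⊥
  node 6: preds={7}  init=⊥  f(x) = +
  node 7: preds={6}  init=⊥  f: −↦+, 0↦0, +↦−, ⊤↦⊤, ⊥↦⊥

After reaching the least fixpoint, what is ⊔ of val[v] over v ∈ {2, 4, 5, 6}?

⊤

Worklist (17 pops):
  #1 pop 0: in=⊥ → ⊥ (no change)
  #2 pop 1: in=⊥ → + (no change)
  #3 pop 2: in=⊥ → ⊥ (no change)
  #4 pop 3: in=⊥ → 0 (no change)
  #5 pop 4: in=+ → − (was ⊥); enqueue [2]
  #6 pop 5: in=⊥ → ⊥ (no change)
  #7 pop 6: in=⊥ → + (was ⊥); enqueue []
  #8 pop 7: in=+ → − (was ⊥); enqueue [0,5,6]
  #9 pop 2: in=− → + (was ⊥); enqueue [1]
  #10 pop 0: in=⊤ → ⊤ (was ⊥); enqueue []
  #11 pop 5: in=− → + (was ⊥); enqueue [4]
  #12 pop 6: in=− → + (no change)
  #13 pop 1: in=+ → ⊤ (was +); enqueue []
  #14 pop 4: in=⊤ → ⊤ (was −); enqueue [2]
  #15 pop 2: in=⊤ → ⊤ (was +); enqueue [0,1]
  #16 pop 0: in=⊤ → ⊤ (no change)
  #17 pop 1: in=⊤ → ⊤ (no change)

Fixpoint:
  val[0] = ⊤
  val[1] = ⊤
  val[2] = ⊤
  val[3] = 0
  val[4] = ⊤
  val[5] = +
  val[6] = +
  val[7] = −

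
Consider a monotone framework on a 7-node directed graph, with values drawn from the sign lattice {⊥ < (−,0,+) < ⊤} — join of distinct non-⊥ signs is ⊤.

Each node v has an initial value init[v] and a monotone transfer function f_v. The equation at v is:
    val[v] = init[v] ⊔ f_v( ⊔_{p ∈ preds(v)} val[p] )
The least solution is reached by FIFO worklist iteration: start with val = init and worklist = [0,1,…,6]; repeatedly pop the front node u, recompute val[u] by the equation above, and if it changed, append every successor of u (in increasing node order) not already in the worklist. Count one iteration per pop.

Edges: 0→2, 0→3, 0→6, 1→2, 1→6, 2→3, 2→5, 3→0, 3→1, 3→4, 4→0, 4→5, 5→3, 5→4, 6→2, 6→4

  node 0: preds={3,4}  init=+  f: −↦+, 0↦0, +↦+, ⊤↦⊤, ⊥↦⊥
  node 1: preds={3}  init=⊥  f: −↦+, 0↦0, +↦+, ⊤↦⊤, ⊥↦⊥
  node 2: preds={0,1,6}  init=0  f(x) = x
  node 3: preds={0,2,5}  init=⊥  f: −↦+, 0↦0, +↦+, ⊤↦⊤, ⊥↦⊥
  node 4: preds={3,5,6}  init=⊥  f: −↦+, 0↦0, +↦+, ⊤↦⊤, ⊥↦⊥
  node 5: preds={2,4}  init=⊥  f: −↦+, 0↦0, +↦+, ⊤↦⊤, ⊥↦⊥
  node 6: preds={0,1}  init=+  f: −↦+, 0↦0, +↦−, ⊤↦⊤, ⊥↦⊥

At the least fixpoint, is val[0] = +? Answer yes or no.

Trace (13 dequeues):
  [1] u=0 | in ⊥ | out + | ==
  [2] u=1 | in ⊥ | out ⊥ | ==
  [3] u=2 | in + | out ⊤ | prev 0 | push {}
  [4] u=3 | in ⊤ | out ⊤ | prev ⊥ | push {0,1}
  [5] u=4 | in ⊤ | out ⊤ | prev ⊥ | push {}
  [6] u=5 | in ⊤ | out ⊤ | prev ⊥ | push {3,4}
  [7] u=6 | in + | out ⊤ | prev + | push {2}
  [8] u=0 | in ⊤ | out ⊤ | prev + | push {6}
  [9] u=1 | in ⊤ | out ⊤ | prev ⊥ | push {}
  [10] u=3 | in ⊤ | out ⊤ | ==
  [11] u=4 | in ⊤ | out ⊤ | ==
  [12] u=2 | in ⊤ | out ⊤ | ==
  [13] u=6 | in ⊤ | out ⊤ | ==

Converged values:
  [0] ⊤
  [1] ⊤
  [2] ⊤
  [3] ⊤
  [4] ⊤
  [5] ⊤
  [6] ⊤

no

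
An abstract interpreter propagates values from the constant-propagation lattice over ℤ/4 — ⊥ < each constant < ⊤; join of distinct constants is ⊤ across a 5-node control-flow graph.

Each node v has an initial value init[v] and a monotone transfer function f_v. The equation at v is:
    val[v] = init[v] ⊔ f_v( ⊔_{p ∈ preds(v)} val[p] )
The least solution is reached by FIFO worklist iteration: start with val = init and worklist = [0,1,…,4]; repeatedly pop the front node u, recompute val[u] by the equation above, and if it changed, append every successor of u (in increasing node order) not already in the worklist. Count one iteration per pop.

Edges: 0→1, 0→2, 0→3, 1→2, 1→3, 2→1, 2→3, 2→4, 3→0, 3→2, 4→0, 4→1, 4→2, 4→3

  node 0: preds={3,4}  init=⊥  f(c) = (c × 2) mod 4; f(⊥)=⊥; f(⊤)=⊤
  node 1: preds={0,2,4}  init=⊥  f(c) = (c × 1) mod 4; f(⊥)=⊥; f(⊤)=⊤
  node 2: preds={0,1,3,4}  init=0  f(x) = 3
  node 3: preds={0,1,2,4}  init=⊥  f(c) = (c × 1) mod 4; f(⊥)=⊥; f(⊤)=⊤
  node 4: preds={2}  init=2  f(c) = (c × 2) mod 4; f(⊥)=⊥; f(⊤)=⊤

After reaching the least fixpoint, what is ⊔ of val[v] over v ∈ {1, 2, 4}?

⊤

Iteration log — 10 steps:
  step 1. node 0  ⊔preds=2  new=0  old=⊥  +wl: 
  step 2. node 1  ⊔preds=⊤  new=⊤  old=⊥  +wl: 
  step 3. node 2  ⊔preds=⊤  new=⊤  old=0  +wl: 1
  step 4. node 3  ⊔preds=⊤  new=⊤  old=⊥  +wl: 0,2
  step 5. node 4  ⊔preds=⊤  new=⊤  old=2  +wl: 3
  step 6. node 1  ⊔preds=⊤  new=⊤  stable
  step 7. node 0  ⊔preds=⊤  new=⊤  old=0  +wl: 1
  step 8. node 2  ⊔preds=⊤  new=⊤  stable
  step 9. node 3  ⊔preds=⊤  new=⊤  stable
  step 10. node 1  ⊔preds=⊤  new=⊤  stable

Least fixpoint reached:
  node 0: ⊤
  node 1: ⊤
  node 2: ⊤
  node 3: ⊤
  node 4: ⊤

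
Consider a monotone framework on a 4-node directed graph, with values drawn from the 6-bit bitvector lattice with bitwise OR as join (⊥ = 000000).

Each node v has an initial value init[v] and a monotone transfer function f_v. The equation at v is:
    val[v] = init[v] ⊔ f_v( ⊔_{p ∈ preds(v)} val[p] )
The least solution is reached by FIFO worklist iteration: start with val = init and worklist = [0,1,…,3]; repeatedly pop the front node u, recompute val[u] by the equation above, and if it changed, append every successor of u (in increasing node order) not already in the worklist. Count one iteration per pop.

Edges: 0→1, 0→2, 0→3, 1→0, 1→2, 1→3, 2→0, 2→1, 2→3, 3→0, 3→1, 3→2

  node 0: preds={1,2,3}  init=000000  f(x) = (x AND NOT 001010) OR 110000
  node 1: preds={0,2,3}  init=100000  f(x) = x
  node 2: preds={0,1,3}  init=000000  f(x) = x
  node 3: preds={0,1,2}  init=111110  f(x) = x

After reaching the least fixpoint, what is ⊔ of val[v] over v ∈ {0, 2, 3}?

111110

Trace (6 dequeues):
  [1] u=0 | in 111110 | out 110100 | prev 000000 | push {}
  [2] u=1 | in 111110 | out 111110 | prev 100000 | push {0}
  [3] u=2 | in 111110 | out 111110 | prev 000000 | push {1}
  [4] u=3 | in 111110 | out 111110 | ==
  [5] u=0 | in 111110 | out 110100 | ==
  [6] u=1 | in 111110 | out 111110 | ==

Converged values:
  [0] 110100
  [1] 111110
  [2] 111110
  [3] 111110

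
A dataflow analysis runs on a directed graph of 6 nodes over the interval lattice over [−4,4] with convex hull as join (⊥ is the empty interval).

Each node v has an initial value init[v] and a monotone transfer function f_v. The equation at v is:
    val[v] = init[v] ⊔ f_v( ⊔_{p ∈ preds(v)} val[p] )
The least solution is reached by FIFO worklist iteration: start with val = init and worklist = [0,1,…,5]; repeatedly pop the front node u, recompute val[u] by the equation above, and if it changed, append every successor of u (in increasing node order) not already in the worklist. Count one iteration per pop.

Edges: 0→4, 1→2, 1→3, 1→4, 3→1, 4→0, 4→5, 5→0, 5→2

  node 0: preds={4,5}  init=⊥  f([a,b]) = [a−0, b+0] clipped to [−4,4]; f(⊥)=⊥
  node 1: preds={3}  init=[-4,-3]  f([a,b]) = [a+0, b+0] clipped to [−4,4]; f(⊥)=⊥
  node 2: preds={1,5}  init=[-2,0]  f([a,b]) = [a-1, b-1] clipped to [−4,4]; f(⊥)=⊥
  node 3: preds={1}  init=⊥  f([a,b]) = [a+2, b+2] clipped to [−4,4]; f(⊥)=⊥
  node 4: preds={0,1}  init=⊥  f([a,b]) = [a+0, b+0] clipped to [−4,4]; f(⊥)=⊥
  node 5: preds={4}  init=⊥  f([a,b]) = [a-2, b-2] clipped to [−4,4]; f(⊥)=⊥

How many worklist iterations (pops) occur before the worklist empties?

34

Iteration log — 34 steps:
  step 1. node 0  ⊔preds=⊥  new=⊥  stable
  step 2. node 1  ⊔preds=⊥  new=[-4,-3]  stable
  step 3. node 2  ⊔preds=[-4,-3]  new=[-4,0]  old=[-2,0]  +wl: 
  step 4. node 3  ⊔preds=[-4,-3]  new=[-2,-1]  old=⊥  +wl: 1
  step 5. node 4  ⊔preds=[-4,-3]  new=[-4,-3]  old=⊥  +wl: 0
  step 6. node 5  ⊔preds=[-4,-3]  new=[-4,-4]  old=⊥  +wl: 2
  step 7. node 1  ⊔preds=[-2,-1]  new=[-4,-1]  old=[-4,-3]  +wl: 3,4
  step 8. node 0  ⊔preds=[-4,-3]  new=[-4,-3]  old=⊥  +wl: 
  step 9. node 2  ⊔preds=[-4,-1]  new=[-4,0]  stable
  step 10. node 3  ⊔preds=[-4,-1]  new=[-2,1]  old=[-2,-1]  +wl: 1
  step 11. node 4  ⊔preds=[-4,-1]  new=[-4,-1]  old=[-4,-3]  +wl: 0,5
  step 12. node 1  ⊔preds=[-2,1]  new=[-4,1]  old=[-4,-1]  +wl: 2,3,4
  step 13. node 0  ⊔preds=[-4,-1]  new=[-4,-1]  old=[-4,-3]  +wl: 
  step 14. node 5  ⊔preds=[-4,-1]  new=[-4,-3]  old=[-4,-4]  +wl: 0
  step 15. node 2  ⊔preds=[-4,1]  new=[-4,0]  stable
  step 16. node 3  ⊔preds=[-4,1]  new=[-2,3]  old=[-2,1]  +wl: 1
  step 17. node 4  ⊔preds=[-4,1]  new=[-4,1]  old=[-4,-1]  +wl: 5
  step 18. node 0  ⊔preds=[-4,1]  new=[-4,1]  old=[-4,-1]  +wl: 4
  step 19. node 1  ⊔preds=[-2,3]  new=[-4,3]  old=[-4,1]  +wl: 2,3
  step 20. node 5  ⊔preds=[-4,1]  new=[-4,-1]  old=[-4,-3]  +wl: 0
  step 21. node 4  ⊔preds=[-4,3]  new=[-4,3]  old=[-4,1]  +wl: 5
  step 22. node 2  ⊔preds=[-4,3]  new=[-4,2]  old=[-4,0]  +wl: 
  step 23. node 3  ⊔preds=[-4,3]  new=[-2,4]  old=[-2,3]  +wl: 1
  step 24. node 0  ⊔preds=[-4,3]  new=[-4,3]  old=[-4,1]  +wl: 4
  step 25. node 5  ⊔preds=[-4,3]  new=[-4,1]  old=[-4,-1]  +wl: 0,2
  step 26. node 1  ⊔preds=[-2,4]  new=[-4,4]  old=[-4,3]  +wl: 3
  step 27. node 4  ⊔preds=[-4,4]  new=[-4,4]  old=[-4,3]  +wl: 5
  step 28. node 0  ⊔preds=[-4,4]  new=[-4,4]  old=[-4,3]  +wl: 4
  step 29. node 2  ⊔preds=[-4,4]  new=[-4,3]  old=[-4,2]  +wl: 
  step 30. node 3  ⊔preds=[-4,4]  new=[-2,4]  stable
  step 31. node 5  ⊔preds=[-4,4]  new=[-4,2]  old=[-4,1]  +wl: 0,2
  step 32. node 4  ⊔preds=[-4,4]  new=[-4,4]  stable
  step 33. node 0  ⊔preds=[-4,4]  new=[-4,4]  stable
  step 34. node 2  ⊔preds=[-4,4]  new=[-4,3]  stable

Least fixpoint reached:
  node 0: [-4,4]
  node 1: [-4,4]
  node 2: [-4,3]
  node 3: [-2,4]
  node 4: [-4,4]
  node 5: [-4,2]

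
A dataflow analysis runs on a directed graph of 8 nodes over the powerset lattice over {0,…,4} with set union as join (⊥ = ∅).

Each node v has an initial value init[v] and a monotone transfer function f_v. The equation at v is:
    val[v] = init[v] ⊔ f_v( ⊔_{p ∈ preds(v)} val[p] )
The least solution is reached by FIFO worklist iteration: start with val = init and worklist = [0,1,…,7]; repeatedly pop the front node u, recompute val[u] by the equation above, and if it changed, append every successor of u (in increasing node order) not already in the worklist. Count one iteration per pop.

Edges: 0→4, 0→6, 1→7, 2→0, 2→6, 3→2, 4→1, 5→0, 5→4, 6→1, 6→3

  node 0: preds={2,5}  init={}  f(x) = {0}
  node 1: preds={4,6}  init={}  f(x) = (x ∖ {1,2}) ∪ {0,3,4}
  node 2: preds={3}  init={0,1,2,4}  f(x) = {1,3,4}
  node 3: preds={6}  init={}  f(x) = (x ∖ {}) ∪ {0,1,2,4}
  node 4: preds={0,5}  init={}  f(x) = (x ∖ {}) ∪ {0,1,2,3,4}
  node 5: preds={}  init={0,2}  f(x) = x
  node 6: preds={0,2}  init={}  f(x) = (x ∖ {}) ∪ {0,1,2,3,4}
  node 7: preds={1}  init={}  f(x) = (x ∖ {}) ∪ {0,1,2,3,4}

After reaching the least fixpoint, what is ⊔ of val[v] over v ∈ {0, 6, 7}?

{0,1,2,3,4}

Trace (13 dequeues):
  [1] u=0 | in {0,1,2,4} | out {0} | prev {} | push {}
  [2] u=1 | in {} | out {0,3,4} | prev {} | push {}
  [3] u=2 | in {} | out {0,1,2,3,4} | prev {0,1,2,4} | push {0}
  [4] u=3 | in {} | out {0,1,2,4} | prev {} | push {2}
  [5] u=4 | in {0,2} | out {0,1,2,3,4} | prev {} | push {1}
  [6] u=5 | in {} | out {0,2} | ==
  [7] u=6 | in {0,1,2,3,4} | out {0,1,2,3,4} | prev {} | push {3}
  [8] u=7 | in {0,3,4} | out {0,1,2,3,4} | prev {} | push {}
  [9] u=0 | in {0,1,2,3,4} | out {0} | ==
  [10] u=2 | in {0,1,2,4} | out {0,1,2,3,4} | ==
  [11] u=1 | in {0,1,2,3,4} | out {0,3,4} | ==
  [12] u=3 | in {0,1,2,3,4} | out {0,1,2,3,4} | prev {0,1,2,4} | push {2}
  [13] u=2 | in {0,1,2,3,4} | out {0,1,2,3,4} | ==

Converged values:
  [0] {0}
  [1] {0,3,4}
  [2] {0,1,2,3,4}
  [3] {0,1,2,3,4}
  [4] {0,1,2,3,4}
  [5] {0,2}
  [6] {0,1,2,3,4}
  [7] {0,1,2,3,4}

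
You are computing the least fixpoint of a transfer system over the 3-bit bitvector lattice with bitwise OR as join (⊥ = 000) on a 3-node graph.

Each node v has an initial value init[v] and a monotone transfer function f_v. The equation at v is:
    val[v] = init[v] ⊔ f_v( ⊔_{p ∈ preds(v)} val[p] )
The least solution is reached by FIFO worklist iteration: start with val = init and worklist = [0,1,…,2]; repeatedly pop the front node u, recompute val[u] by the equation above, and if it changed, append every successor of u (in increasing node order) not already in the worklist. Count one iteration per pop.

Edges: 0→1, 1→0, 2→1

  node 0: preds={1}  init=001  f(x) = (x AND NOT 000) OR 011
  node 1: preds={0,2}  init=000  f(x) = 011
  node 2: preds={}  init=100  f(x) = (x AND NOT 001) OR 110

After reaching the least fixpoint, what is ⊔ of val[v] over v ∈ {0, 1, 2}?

111

Trace (5 dequeues):
  [1] u=0 | in 000 | out 011 | prev 001 | push {}
  [2] u=1 | in 111 | out 011 | prev 000 | push {0}
  [3] u=2 | in 000 | out 110 | prev 100 | push {1}
  [4] u=0 | in 011 | out 011 | ==
  [5] u=1 | in 111 | out 011 | ==

Converged values:
  [0] 011
  [1] 011
  [2] 110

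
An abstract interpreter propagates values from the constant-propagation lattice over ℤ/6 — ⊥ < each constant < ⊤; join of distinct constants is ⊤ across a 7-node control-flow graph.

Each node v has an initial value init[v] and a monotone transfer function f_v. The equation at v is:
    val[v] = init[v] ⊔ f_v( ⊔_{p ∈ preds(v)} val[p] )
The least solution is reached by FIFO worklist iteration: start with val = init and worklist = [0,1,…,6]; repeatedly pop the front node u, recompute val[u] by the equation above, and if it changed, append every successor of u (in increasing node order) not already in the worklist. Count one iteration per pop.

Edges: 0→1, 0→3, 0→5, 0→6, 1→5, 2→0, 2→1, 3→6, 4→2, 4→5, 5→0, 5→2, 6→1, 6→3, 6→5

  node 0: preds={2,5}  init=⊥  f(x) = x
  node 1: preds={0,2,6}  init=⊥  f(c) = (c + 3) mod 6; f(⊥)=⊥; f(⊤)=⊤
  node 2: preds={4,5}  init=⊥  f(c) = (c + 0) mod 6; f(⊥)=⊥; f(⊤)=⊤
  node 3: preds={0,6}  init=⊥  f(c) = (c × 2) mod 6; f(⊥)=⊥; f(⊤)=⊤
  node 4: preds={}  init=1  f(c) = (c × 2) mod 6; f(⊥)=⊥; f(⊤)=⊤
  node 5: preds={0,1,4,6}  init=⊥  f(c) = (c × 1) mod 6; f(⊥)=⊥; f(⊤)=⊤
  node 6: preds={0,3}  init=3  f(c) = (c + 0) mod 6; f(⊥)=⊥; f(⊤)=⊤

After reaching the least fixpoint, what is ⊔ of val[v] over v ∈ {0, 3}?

Worklist (15 pops):
  #1 pop 0: in=⊥ → ⊥ (no change)
  #2 pop 1: in=3 → 0 (was ⊥); enqueue []
  #3 pop 2: in=1 → 1 (was ⊥); enqueue [0,1]
  #4 pop 3: in=3 → 0 (was ⊥); enqueue []
  #5 pop 4: in=⊥ → 1 (no change)
  #6 pop 5: in=⊤ → ⊤ (was ⊥); enqueue [2]
  #7 pop 6: in=0 → ⊤ (was 3); enqueue [3,5]
  #8 pop 0: in=⊤ → ⊤ (was ⊥); enqueue [6]
  #9 pop 1: in=⊤ → ⊤ (was 0); enqueue []
  #10 pop 2: in=⊤ → ⊤ (was 1); enqueue [0,1]
  #11 pop 3: in=⊤ → ⊤ (was 0); enqueue []
  #12 pop 5: in=⊤ → ⊤ (no change)
  #13 pop 6: in=⊤ → ⊤ (no change)
  #14 pop 0: in=⊤ → ⊤ (no change)
  #15 pop 1: in=⊤ → ⊤ (no change)

Fixpoint:
  val[0] = ⊤
  val[1] = ⊤
  val[2] = ⊤
  val[3] = ⊤
  val[4] = 1
  val[5] = ⊤
  val[6] = ⊤

⊤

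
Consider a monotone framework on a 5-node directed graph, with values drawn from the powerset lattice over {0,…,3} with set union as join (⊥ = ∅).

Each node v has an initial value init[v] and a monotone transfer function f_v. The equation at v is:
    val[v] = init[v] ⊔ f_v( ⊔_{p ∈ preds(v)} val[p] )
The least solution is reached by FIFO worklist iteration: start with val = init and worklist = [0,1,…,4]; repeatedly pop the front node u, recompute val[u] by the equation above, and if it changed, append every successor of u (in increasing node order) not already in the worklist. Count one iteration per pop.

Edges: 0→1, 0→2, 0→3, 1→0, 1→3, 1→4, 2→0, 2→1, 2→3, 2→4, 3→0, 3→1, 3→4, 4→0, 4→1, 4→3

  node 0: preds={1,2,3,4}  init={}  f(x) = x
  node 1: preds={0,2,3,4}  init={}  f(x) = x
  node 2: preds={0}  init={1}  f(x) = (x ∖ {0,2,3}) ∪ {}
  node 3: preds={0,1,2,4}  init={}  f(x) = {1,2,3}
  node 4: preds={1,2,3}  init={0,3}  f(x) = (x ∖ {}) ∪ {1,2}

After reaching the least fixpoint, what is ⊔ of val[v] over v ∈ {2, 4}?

{0,1,2,3}

Trace (11 dequeues):
  [1] u=0 | in {0,1,3} | out {0,1,3} | prev {} | push {}
  [2] u=1 | in {0,1,3} | out {0,1,3} | prev {} | push {0}
  [3] u=2 | in {0,1,3} | out {1} | ==
  [4] u=3 | in {0,1,3} | out {1,2,3} | prev {} | push {1}
  [5] u=4 | in {0,1,2,3} | out {0,1,2,3} | prev {0,3} | push {3}
  [6] u=0 | in {0,1,2,3} | out {0,1,2,3} | prev {0,1,3} | push {2}
  [7] u=1 | in {0,1,2,3} | out {0,1,2,3} | prev {0,1,3} | push {0,4}
  [8] u=3 | in {0,1,2,3} | out {1,2,3} | ==
  [9] u=2 | in {0,1,2,3} | out {1} | ==
  [10] u=0 | in {0,1,2,3} | out {0,1,2,3} | ==
  [11] u=4 | in {0,1,2,3} | out {0,1,2,3} | ==

Converged values:
  [0] {0,1,2,3}
  [1] {0,1,2,3}
  [2] {1}
  [3] {1,2,3}
  [4] {0,1,2,3}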